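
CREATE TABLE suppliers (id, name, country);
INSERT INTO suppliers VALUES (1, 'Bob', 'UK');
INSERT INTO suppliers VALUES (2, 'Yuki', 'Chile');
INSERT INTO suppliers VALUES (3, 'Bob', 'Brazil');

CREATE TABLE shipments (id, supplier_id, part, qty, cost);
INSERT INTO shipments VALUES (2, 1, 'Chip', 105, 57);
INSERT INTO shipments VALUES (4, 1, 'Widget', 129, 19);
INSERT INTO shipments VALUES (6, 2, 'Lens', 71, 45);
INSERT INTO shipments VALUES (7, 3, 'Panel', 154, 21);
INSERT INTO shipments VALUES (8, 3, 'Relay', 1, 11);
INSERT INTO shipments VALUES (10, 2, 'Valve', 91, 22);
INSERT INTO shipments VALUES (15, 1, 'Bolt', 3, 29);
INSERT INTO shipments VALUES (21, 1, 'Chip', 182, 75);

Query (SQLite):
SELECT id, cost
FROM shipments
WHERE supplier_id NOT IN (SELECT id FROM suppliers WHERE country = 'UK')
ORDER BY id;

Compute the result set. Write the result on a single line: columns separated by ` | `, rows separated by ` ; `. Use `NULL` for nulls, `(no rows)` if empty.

Inner query: suppliers.id where country = 'UK'.
Outer: keep shipments rows whose supplier_id is not in that set.
Inner query → {1}

6 | 45 ; 7 | 21 ; 8 | 11 ; 10 | 22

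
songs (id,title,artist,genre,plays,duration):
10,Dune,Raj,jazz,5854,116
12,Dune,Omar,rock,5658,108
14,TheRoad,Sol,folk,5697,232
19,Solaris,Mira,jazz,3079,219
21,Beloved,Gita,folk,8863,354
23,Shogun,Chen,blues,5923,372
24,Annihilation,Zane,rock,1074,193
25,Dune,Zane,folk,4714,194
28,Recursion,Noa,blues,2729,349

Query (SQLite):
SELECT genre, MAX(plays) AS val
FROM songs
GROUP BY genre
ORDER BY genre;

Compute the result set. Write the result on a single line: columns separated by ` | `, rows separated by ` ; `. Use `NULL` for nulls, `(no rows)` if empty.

blues | 5923 ; folk | 8863 ; jazz | 5854 ; rock | 5658

Partition songs by genre; compute MAX(plays) within each group.
  blues: ids {23, 28} → MAX(plays)=5923
  folk: ids {14, 21, 25} → MAX(plays)=8863
  jazz: ids {10, 19} → MAX(plays)=5854
  rock: ids {12, 24} → MAX(plays)=5658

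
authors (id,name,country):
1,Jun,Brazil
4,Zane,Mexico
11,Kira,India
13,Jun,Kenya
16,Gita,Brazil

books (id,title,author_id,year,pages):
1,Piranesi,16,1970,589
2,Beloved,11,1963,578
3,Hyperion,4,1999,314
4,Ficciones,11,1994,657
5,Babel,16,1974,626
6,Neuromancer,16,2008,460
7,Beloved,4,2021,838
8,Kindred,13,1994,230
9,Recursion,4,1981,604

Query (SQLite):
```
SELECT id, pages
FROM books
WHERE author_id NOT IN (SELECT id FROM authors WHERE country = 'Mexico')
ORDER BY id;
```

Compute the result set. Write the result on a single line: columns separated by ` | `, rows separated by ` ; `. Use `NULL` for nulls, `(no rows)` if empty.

Inner query: authors.id where country = 'Mexico'.
Outer: keep books rows whose author_id is not in that set.
Inner query → {4}

1 | 589 ; 2 | 578 ; 4 | 657 ; 5 | 626 ; 6 | 460 ; 8 | 230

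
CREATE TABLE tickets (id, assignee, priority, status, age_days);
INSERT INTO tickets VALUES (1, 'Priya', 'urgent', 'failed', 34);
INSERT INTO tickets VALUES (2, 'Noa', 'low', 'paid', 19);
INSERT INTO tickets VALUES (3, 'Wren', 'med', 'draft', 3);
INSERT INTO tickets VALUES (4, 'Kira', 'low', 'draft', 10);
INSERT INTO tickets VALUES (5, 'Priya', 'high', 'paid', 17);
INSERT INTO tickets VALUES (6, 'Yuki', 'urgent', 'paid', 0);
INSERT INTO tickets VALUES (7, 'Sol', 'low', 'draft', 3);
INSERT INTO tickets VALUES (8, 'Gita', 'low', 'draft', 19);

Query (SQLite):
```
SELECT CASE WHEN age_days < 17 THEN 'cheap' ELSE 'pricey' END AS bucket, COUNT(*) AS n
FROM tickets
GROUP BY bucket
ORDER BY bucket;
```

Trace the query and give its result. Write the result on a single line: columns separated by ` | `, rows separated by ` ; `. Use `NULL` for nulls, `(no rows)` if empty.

cheap | 4 ; pricey | 4

Bucket rows by age_days < 17 → 'cheap' else 'pricey'; count each bucket.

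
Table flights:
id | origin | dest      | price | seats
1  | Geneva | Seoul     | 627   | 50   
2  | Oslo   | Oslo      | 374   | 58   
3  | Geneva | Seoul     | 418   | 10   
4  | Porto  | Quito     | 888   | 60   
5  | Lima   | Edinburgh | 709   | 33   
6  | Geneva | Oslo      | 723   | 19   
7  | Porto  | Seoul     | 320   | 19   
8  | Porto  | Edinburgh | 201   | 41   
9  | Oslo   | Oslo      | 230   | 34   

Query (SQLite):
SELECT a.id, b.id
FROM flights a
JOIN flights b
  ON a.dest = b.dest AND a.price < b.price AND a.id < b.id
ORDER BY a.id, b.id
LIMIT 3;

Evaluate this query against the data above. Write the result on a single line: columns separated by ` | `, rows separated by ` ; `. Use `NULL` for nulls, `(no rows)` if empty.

2 | 6

Pairs (a,b) with same dest, a.price < b.price, a.id < b.id.
dest groups: Edinburgh:{5,8} Oslo:{2,6,9} Quito:{4} Seoul:{1,3,7}
Ordered by (a.id, b.id); first 3.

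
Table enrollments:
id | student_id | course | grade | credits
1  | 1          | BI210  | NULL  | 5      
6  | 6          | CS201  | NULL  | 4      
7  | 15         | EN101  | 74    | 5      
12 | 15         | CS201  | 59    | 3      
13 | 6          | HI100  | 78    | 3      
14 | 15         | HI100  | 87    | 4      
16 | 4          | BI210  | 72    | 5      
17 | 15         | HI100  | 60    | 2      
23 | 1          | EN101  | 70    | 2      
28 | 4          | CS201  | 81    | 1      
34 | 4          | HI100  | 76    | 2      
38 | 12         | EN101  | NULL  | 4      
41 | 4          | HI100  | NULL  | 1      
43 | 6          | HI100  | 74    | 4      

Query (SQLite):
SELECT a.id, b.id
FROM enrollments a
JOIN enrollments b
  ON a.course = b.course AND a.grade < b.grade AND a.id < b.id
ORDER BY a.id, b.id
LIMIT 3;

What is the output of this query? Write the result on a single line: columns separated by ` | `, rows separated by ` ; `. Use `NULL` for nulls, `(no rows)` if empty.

12 | 28 ; 13 | 14 ; 17 | 34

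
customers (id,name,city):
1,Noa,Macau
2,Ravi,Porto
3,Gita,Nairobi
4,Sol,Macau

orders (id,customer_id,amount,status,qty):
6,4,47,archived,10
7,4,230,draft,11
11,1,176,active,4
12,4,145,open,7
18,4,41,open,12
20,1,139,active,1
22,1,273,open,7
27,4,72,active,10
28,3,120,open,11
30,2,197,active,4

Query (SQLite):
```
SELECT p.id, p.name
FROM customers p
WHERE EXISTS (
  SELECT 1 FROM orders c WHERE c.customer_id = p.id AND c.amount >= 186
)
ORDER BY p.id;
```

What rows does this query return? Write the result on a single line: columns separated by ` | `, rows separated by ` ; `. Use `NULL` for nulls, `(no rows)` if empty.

1 | Noa ; 2 | Ravi ; 4 | Sol

For each customers row, check whether any orders with matching customer_id has amount >= 186.
Keep rows where that is true.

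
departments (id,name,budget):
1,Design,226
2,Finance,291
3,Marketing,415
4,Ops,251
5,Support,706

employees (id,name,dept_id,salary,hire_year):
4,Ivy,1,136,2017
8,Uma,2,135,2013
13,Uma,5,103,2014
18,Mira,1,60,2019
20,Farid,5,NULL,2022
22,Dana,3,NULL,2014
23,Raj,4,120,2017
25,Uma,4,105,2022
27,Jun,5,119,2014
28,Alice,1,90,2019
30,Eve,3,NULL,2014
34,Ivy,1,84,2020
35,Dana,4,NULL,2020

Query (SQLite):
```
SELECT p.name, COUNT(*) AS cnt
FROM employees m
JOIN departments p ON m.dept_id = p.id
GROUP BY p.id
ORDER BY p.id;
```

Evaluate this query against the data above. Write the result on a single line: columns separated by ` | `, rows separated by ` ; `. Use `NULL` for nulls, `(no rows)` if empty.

Design | 4 ; Finance | 1 ; Marketing | 2 ; Ops | 3 ; Support | 3

Join each employees row to its departments via dept_id.
Group joined rows by departments.id; compute COUNT(*) per group.
  1: ids {4, 18, 28, 34} → COUNT(*)=4
  2: ids {8} → COUNT(*)=1
  3: ids {22, 30} → COUNT(*)=2
  4: ids {23, 25, 35} → COUNT(*)=3
  5: ids {13, 20, 27} → COUNT(*)=3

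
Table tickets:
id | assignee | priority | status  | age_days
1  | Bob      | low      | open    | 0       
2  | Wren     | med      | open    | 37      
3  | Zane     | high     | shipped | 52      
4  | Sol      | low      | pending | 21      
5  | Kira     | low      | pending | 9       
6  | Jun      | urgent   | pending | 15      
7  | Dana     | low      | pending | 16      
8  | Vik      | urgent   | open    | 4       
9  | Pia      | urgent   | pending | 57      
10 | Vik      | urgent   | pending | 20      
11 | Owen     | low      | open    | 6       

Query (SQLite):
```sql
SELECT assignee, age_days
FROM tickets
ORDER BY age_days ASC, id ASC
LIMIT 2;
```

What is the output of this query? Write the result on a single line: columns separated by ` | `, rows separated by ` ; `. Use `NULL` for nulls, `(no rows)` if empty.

Sort by age_days asc, tiebreak id asc: (0, id=1), (4, id=8), (6, id=11), (9, id=5), (15, id=6) …. Take first 2.

Bob | 0 ; Vik | 4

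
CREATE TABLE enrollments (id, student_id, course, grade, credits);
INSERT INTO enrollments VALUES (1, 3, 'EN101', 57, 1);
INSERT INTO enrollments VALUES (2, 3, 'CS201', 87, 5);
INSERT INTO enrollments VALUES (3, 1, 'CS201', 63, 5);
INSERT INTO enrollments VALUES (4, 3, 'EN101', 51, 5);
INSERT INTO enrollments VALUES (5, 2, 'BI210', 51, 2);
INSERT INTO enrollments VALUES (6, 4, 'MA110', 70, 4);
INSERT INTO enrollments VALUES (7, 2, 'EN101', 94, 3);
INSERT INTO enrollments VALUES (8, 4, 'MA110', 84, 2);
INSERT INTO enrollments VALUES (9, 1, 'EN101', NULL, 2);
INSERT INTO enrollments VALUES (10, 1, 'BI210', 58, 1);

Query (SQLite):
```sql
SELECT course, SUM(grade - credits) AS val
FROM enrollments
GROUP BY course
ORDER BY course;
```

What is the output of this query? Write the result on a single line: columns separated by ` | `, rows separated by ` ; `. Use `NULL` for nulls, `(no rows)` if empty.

BI210 | 106 ; CS201 | 140 ; EN101 | 193 ; MA110 | 148

For each row compute grade - credits.
Group by course; take SUM of the expression per group.
  BI210: ids {5, 10} → SUM(grade - credits)=106
  CS201: ids {2, 3} → SUM(grade - credits)=140
  EN101: ids {1, 4, 7, 9} → SUM(grade - credits)=193
  MA110: ids {6, 8} → SUM(grade - credits)=148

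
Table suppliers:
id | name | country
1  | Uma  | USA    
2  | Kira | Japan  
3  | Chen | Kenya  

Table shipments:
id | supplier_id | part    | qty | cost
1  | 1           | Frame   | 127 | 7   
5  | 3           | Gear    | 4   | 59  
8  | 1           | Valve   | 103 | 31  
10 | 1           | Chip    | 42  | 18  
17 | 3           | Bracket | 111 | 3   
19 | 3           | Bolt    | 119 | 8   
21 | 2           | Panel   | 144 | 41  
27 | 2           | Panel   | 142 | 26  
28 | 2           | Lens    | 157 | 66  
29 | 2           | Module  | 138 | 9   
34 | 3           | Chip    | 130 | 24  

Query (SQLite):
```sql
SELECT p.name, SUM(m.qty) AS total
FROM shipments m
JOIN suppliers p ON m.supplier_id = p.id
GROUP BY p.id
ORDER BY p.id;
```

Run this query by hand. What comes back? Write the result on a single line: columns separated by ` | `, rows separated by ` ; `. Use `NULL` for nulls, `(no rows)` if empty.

Join each shipments row to its suppliers via supplier_id.
Group joined rows by suppliers.id; compute SUM(m.qty) per group.
  1: ids {1, 8, 10} → SUM(m.qty)=272
  2: ids {21, 27, 28, 29} → SUM(m.qty)=581
  3: ids {5, 17, 19, 34} → SUM(m.qty)=364

Uma | 272 ; Kira | 581 ; Chen | 364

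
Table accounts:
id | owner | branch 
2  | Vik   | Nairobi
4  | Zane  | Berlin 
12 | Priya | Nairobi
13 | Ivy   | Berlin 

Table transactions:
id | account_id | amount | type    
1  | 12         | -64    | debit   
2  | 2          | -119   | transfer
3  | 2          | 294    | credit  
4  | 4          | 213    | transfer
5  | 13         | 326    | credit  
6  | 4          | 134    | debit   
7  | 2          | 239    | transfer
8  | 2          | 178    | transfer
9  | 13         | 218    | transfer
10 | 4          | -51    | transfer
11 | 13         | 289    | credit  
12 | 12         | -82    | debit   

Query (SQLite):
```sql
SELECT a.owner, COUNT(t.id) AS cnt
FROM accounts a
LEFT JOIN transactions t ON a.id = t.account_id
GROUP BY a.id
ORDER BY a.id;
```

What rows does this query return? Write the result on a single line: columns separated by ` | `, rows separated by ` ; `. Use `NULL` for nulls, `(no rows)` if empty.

LEFT JOIN keeps every accounts row; unmatched ones get NULL for transactions columns.
Group by accounts.id and compute COUNT(t.id). COUNT(col) of an all-NULL group is 0.
  2: ids {2, 3, 7, 8} → COUNT(t.id)=4
  4: ids {4, 6, 10} → COUNT(t.id)=3
  12: ids {1, 12} → COUNT(t.id)=2
  13: ids {5, 9, 11} → COUNT(t.id)=3

Vik | 4 ; Zane | 3 ; Priya | 2 ; Ivy | 3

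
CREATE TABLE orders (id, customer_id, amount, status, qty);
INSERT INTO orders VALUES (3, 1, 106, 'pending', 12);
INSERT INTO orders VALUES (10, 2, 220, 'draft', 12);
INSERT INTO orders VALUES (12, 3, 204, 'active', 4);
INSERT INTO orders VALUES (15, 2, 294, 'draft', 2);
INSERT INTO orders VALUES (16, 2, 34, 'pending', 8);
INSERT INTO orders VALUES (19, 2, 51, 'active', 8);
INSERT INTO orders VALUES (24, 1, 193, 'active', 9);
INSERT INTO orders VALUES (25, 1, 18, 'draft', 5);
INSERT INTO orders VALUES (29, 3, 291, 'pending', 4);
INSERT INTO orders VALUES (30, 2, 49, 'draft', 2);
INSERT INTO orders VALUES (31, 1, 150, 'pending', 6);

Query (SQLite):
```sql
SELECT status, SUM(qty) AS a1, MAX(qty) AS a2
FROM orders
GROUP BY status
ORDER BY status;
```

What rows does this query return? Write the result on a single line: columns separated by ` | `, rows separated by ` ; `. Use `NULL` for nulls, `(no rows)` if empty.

Group orders by status.
Per group compute: SUM(qty), MAX(qty).
  active: ids {12, 19, 24} → SUM(qty)=21, MAX(qty)=9
  draft: ids {10, 15, 25, 30} → SUM(qty)=21, MAX(qty)=12
  pending: ids {3, 16, 29, 31} → SUM(qty)=30, MAX(qty)=12

active | 21 | 9 ; draft | 21 | 12 ; pending | 30 | 12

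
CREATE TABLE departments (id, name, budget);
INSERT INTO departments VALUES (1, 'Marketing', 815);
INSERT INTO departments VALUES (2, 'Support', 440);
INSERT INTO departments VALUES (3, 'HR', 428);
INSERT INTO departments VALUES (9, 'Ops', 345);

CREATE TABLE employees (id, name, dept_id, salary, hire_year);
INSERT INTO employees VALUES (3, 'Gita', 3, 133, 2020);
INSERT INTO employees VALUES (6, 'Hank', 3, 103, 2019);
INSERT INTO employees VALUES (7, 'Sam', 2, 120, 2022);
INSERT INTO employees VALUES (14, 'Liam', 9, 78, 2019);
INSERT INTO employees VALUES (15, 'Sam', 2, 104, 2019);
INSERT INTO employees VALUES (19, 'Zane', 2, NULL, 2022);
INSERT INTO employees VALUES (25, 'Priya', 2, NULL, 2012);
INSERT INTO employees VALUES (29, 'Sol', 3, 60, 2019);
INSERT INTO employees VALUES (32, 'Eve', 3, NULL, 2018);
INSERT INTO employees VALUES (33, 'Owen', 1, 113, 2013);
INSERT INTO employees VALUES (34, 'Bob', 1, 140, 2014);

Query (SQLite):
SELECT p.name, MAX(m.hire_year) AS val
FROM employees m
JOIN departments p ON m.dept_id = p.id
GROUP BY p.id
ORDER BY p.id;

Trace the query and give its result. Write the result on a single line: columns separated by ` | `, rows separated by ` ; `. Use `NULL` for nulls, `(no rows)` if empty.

Join each employees row to its departments via dept_id.
Group joined rows by departments.id; compute MAX(m.hire_year) per group.
  1: ids {33, 34} → MAX(m.hire_year)=2014
  2: ids {7, 15, 19, 25} → MAX(m.hire_year)=2022
  3: ids {3, 6, 29, 32} → MAX(m.hire_year)=2020
  9: ids {14} → MAX(m.hire_year)=2019

Marketing | 2014 ; Support | 2022 ; HR | 2020 ; Ops | 2019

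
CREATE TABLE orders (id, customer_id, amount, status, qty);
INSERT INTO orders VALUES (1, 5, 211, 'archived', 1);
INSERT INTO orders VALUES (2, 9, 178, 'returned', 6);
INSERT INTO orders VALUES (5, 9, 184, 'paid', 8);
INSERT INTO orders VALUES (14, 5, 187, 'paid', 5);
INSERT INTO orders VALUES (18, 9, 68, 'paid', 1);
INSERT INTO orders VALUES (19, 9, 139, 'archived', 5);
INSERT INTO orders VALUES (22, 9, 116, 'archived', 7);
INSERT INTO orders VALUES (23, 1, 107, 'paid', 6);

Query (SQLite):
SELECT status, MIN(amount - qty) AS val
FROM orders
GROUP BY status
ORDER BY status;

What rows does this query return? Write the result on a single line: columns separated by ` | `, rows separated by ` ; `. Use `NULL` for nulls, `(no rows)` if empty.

archived | 109 ; paid | 67 ; returned | 172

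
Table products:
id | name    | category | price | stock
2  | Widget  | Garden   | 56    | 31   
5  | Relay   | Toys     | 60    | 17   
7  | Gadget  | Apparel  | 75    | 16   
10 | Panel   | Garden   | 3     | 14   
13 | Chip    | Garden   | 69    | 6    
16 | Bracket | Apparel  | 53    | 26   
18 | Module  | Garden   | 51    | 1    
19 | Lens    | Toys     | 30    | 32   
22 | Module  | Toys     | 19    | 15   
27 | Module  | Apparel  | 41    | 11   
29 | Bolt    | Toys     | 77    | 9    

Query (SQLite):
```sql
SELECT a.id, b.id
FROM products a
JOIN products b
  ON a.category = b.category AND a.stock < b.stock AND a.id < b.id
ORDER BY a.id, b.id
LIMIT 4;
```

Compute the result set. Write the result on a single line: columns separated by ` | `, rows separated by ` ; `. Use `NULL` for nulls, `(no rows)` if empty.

5 | 19 ; 7 | 16

Pairs (a,b) with same category, a.stock < b.stock, a.id < b.id.
category groups: Apparel:{7,16,27} Garden:{2,10,13,18} Toys:{5,19,22,29}
Ordered by (a.id, b.id); first 4.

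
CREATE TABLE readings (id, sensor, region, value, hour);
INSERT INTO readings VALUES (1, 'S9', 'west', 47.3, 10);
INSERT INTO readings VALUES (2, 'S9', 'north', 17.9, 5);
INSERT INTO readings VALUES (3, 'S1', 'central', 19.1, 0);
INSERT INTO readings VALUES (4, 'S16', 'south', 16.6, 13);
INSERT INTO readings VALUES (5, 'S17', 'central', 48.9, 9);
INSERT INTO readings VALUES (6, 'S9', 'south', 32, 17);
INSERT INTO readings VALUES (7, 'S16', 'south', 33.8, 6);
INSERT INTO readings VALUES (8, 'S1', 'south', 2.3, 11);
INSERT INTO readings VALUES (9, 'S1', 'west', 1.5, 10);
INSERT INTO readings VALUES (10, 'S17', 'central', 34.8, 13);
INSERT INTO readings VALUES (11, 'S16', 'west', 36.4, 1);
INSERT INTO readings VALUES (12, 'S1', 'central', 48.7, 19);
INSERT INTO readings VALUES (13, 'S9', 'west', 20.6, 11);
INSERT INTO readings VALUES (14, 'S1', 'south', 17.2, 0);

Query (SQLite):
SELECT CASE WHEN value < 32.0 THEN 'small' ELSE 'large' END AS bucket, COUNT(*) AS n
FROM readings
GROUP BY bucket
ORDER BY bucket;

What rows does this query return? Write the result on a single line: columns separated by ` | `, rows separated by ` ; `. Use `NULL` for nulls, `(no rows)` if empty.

Bucket rows by value < 32.0 → 'small' else 'large'; count each bucket.

large | 7 ; small | 7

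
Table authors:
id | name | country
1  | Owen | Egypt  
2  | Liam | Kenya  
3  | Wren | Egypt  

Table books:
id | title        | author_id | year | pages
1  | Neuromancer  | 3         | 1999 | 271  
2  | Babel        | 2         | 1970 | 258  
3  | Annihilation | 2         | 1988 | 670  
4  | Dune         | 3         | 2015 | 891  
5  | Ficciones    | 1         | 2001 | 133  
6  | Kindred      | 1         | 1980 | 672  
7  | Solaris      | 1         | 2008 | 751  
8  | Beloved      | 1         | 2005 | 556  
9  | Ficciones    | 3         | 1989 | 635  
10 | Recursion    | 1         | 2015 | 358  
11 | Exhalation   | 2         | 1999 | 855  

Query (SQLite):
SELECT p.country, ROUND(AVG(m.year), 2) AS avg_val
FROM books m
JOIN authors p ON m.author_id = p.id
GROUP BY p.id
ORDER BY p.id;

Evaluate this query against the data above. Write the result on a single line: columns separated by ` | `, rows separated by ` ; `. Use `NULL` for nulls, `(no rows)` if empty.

Join each books row to its authors via author_id.
Group joined rows by authors.id; compute ROUND(AVG(m.year), 2) per group.
  1: ids {5, 6, 7, 8, 10} → ROUND(AVG(m.year), 2)=2001.8
  2: ids {2, 3, 11} → ROUND(AVG(m.year), 2)=1985.67
  3: ids {1, 4, 9} → ROUND(AVG(m.year), 2)=2001

Egypt | 2001.8 ; Kenya | 1985.67 ; Egypt | 2001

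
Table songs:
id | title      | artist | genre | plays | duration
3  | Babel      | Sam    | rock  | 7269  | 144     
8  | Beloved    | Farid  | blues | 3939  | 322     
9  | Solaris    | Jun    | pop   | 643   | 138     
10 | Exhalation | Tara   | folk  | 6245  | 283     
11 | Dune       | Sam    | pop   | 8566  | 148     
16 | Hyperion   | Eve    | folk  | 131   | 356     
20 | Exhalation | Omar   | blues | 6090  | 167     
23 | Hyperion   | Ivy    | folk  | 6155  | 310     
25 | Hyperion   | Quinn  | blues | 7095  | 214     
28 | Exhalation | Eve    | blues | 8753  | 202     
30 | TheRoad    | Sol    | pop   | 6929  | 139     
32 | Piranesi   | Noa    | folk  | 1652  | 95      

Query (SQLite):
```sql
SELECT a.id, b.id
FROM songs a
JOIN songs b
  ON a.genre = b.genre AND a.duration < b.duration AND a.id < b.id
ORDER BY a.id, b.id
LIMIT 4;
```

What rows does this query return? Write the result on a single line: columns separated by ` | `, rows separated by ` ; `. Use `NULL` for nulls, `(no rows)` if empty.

Pairs (a,b) with same genre, a.duration < b.duration, a.id < b.id.
genre groups: blues:{8,20,25,28} folk:{10,16,23,32} pop:{9,11,30} rock:{3}
Ordered by (a.id, b.id); first 4.

9 | 11 ; 9 | 30 ; 10 | 16 ; 10 | 23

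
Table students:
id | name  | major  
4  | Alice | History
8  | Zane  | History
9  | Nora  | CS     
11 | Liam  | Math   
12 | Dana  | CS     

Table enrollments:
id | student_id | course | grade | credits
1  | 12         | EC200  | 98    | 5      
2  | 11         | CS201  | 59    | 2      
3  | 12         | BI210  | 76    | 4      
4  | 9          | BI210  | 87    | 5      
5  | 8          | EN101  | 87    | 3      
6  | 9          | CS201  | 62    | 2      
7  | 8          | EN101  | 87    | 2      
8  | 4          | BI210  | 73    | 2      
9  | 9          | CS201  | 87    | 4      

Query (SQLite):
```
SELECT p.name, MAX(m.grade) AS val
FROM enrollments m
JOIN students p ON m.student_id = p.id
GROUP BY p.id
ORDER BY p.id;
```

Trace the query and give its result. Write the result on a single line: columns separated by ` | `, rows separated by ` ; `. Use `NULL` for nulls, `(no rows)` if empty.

Alice | 73 ; Zane | 87 ; Nora | 87 ; Liam | 59 ; Dana | 98

Join each enrollments row to its students via student_id.
Group joined rows by students.id; compute MAX(m.grade) per group.
  4: ids {8} → MAX(m.grade)=73
  8: ids {5, 7} → MAX(m.grade)=87
  9: ids {4, 6, 9} → MAX(m.grade)=87
  11: ids {2} → MAX(m.grade)=59
  12: ids {1, 3} → MAX(m.grade)=98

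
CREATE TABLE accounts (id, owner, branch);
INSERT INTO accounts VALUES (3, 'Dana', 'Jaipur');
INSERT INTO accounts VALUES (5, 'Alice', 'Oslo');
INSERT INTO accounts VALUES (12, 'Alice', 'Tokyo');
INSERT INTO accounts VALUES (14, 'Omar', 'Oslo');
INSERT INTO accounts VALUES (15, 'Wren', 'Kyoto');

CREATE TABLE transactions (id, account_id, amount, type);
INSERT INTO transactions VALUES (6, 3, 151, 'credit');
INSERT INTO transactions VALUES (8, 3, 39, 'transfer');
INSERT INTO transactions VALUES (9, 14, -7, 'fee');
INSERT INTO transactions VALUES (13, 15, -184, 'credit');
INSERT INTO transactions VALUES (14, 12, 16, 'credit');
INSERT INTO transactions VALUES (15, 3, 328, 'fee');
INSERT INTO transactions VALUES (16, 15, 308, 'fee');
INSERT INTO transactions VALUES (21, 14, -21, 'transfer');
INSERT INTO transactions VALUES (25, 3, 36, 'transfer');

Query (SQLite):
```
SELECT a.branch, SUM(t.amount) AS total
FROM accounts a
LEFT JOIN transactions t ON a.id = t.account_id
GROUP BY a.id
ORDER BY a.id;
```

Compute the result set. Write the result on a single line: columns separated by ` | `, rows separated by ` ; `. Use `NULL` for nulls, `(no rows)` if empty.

Jaipur | 554 ; Oslo | NULL ; Tokyo | 16 ; Oslo | -28 ; Kyoto | 124

LEFT JOIN keeps every accounts row; unmatched ones get NULL for transactions columns.
Group by accounts.id and compute SUM(t.amount). SUM over an all-NULL group is NULL.
  3: ids {6, 8, 15, 25} → SUM(t.amount)=554
  5: ids {—} → SUM(t.amount)=NULL
  12: ids {14} → SUM(t.amount)=16
  14: ids {9, 21} → SUM(t.amount)=-28
  15: ids {13, 16} → SUM(t.amount)=124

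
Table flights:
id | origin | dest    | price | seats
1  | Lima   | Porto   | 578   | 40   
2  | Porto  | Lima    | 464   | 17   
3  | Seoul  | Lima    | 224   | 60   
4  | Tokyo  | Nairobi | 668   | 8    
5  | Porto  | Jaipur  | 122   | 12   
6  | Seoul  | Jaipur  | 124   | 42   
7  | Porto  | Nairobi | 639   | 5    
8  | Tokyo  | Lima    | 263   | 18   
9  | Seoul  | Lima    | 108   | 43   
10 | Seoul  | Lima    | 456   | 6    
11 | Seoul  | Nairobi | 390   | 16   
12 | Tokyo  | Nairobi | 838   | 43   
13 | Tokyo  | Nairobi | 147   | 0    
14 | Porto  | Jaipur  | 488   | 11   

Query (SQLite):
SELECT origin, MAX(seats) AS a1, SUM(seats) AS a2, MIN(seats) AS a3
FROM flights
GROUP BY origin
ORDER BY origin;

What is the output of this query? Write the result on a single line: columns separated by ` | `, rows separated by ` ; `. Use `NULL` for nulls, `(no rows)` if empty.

Lima | 40 | 40 | 40 ; Porto | 17 | 45 | 5 ; Seoul | 60 | 167 | 6 ; Tokyo | 43 | 69 | 0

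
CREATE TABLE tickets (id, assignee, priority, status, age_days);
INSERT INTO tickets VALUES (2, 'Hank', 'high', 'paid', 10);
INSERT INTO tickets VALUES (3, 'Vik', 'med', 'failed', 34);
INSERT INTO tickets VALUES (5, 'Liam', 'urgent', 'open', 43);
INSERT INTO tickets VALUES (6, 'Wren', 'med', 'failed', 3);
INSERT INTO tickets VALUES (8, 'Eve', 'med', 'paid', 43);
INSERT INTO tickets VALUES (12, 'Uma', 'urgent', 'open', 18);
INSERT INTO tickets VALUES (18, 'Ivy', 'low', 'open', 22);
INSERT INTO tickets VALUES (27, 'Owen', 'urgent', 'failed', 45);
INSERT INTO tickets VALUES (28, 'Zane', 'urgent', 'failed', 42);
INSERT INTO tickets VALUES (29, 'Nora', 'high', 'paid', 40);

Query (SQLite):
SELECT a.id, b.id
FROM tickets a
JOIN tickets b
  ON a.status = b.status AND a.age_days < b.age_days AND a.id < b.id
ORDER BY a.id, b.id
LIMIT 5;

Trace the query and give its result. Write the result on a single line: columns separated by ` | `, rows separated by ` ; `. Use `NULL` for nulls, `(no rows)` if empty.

2 | 8 ; 2 | 29 ; 3 | 27 ; 3 | 28 ; 6 | 27

Pairs (a,b) with same status, a.age_days < b.age_days, a.id < b.id.
status groups: failed:{3,6,27,28} open:{5,12,18} paid:{2,8,29}
Ordered by (a.id, b.id); first 5.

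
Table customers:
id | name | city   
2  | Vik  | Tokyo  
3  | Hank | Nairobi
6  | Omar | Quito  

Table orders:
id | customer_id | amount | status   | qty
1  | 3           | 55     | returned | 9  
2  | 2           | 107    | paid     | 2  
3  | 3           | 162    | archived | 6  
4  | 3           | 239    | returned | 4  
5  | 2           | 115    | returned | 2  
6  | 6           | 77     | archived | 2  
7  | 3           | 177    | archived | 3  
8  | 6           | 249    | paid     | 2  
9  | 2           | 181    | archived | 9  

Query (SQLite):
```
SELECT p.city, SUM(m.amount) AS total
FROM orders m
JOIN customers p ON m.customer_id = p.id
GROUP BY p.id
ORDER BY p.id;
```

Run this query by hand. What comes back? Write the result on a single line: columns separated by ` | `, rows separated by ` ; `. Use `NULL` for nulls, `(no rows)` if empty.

Tokyo | 403 ; Nairobi | 633 ; Quito | 326

Join each orders row to its customers via customer_id.
Group joined rows by customers.id; compute SUM(m.amount) per group.
  2: ids {2, 5, 9} → SUM(m.amount)=403
  3: ids {1, 3, 4, 7} → SUM(m.amount)=633
  6: ids {6, 8} → SUM(m.amount)=326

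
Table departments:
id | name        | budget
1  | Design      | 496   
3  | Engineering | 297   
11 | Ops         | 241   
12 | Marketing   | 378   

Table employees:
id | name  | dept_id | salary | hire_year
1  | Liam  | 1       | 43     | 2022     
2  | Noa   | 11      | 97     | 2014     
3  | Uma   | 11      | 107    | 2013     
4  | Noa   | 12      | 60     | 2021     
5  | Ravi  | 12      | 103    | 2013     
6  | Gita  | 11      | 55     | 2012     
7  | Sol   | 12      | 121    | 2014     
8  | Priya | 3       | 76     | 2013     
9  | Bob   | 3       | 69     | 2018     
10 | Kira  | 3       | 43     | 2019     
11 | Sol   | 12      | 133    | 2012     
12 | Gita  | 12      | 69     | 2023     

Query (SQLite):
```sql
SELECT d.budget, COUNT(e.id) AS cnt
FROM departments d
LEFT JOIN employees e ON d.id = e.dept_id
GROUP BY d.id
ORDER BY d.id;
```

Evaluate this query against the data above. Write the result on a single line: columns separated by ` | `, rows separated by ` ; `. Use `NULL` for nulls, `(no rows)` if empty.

LEFT JOIN keeps every departments row; unmatched ones get NULL for employees columns.
Group by departments.id and compute COUNT(e.id). COUNT(col) of an all-NULL group is 0.
  1: ids {1} → COUNT(e.id)=1
  3: ids {8, 9, 10} → COUNT(e.id)=3
  11: ids {2, 3, 6} → COUNT(e.id)=3
  12: ids {4, 5, 7, 11, 12} → COUNT(e.id)=5

496 | 1 ; 297 | 3 ; 241 | 3 ; 378 | 5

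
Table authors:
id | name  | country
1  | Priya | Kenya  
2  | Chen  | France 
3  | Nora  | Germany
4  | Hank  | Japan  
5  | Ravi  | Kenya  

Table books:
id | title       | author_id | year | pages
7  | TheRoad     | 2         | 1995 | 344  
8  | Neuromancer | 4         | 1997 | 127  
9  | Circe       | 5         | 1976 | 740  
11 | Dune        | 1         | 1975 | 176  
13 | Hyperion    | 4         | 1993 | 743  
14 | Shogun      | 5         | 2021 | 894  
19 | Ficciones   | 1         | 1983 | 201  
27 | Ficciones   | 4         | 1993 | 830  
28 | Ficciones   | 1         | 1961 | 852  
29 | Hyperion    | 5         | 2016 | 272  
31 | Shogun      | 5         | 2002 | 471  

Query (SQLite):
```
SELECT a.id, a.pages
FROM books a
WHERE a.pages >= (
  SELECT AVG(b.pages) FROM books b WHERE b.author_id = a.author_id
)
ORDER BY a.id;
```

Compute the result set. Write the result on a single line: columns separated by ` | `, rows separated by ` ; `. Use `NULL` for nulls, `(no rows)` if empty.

7 | 344 ; 9 | 740 ; 13 | 743 ; 14 | 894 ; 27 | 830 ; 28 | 852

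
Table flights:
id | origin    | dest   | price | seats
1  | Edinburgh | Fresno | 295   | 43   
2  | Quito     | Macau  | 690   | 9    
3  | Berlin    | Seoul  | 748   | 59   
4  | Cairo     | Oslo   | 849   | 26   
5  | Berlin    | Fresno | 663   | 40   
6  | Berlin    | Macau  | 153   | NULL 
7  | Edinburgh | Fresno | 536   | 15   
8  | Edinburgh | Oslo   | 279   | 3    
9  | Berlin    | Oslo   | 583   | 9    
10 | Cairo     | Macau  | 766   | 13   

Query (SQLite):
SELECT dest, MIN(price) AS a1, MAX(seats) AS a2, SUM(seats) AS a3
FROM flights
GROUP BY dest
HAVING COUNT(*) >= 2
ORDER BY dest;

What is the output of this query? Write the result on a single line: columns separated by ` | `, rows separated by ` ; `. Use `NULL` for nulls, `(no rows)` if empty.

Fresno | 295 | 43 | 98 ; Macau | 153 | 13 | 22 ; Oslo | 279 | 26 | 38

Group flights by dest.
Per group compute: MIN(price), MAX(seats), SUM(seats).
HAVING: drop groups with fewer than 2 rows.
  Fresno: ids {1, 5, 7} → MIN(price)=295, MAX(seats)=43, SUM(seats)=98
  Macau: ids {2, 6, 10} → MIN(price)=153, MAX(seats)=13, SUM(seats)=22
  Oslo: ids {4, 8, 9} → MIN(price)=279, MAX(seats)=26, SUM(seats)=38
  Seoul: ids {3} → MIN(price)=748, MAX(seats)=59, SUM(seats)=59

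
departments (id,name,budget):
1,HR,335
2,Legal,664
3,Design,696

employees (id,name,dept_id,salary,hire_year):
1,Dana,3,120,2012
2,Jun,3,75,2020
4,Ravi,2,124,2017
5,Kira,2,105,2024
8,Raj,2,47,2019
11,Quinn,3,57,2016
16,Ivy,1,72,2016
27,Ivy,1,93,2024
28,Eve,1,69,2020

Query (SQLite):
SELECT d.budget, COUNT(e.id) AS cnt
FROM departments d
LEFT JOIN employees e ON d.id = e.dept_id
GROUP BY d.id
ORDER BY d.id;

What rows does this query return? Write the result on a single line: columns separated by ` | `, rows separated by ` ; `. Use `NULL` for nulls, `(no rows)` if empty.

335 | 3 ; 664 | 3 ; 696 | 3

LEFT JOIN keeps every departments row; unmatched ones get NULL for employees columns.
Group by departments.id and compute COUNT(e.id). COUNT(col) of an all-NULL group is 0.
  1: ids {16, 27, 28} → COUNT(e.id)=3
  2: ids {4, 5, 8} → COUNT(e.id)=3
  3: ids {1, 2, 11} → COUNT(e.id)=3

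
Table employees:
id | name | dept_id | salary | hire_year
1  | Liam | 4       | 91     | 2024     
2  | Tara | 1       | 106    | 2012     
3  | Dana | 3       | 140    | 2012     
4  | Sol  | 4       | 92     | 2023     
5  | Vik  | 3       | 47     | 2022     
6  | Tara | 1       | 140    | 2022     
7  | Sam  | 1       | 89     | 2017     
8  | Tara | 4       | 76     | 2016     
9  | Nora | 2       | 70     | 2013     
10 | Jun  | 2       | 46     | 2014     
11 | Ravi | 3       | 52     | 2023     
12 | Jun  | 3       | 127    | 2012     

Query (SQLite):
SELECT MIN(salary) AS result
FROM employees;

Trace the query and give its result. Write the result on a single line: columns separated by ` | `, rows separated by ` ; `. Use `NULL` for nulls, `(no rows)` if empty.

46

All salary values: [91, 106, 140, 92, 47, 140, 89, 76, 70, 46, 52, 127].
MIN of non-NULL values = 46.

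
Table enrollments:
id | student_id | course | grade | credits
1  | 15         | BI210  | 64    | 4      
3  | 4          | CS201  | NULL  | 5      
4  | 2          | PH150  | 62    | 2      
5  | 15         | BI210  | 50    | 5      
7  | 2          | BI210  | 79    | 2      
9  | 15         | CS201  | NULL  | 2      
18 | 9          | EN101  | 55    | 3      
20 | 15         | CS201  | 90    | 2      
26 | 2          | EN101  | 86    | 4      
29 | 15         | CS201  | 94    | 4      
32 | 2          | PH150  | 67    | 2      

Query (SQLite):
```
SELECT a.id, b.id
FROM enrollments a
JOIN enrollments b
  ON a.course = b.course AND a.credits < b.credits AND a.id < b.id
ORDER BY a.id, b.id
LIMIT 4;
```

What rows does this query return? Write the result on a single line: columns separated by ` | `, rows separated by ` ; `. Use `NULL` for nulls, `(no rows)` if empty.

1 | 5 ; 9 | 29 ; 18 | 26 ; 20 | 29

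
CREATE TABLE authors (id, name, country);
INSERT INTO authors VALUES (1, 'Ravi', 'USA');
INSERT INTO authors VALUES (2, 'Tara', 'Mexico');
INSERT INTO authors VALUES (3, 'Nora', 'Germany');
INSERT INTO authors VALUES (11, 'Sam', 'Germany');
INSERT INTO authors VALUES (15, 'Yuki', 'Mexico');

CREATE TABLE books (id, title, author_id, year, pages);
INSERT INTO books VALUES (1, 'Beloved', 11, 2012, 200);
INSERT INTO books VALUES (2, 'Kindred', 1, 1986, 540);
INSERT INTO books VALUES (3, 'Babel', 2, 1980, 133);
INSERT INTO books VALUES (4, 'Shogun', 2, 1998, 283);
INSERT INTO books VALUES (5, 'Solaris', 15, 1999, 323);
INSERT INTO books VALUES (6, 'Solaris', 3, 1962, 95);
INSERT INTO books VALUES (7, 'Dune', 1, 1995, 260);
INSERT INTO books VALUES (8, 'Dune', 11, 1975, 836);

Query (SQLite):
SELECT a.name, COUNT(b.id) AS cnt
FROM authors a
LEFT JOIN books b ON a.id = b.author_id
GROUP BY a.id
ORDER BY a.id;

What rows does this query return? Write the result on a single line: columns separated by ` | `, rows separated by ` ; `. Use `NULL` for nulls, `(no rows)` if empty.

Ravi | 2 ; Tara | 2 ; Nora | 1 ; Sam | 2 ; Yuki | 1

LEFT JOIN keeps every authors row; unmatched ones get NULL for books columns.
Group by authors.id and compute COUNT(b.id). COUNT(col) of an all-NULL group is 0.
  1: ids {2, 7} → COUNT(b.id)=2
  2: ids {3, 4} → COUNT(b.id)=2
  3: ids {6} → COUNT(b.id)=1
  11: ids {1, 8} → COUNT(b.id)=2
  15: ids {5} → COUNT(b.id)=1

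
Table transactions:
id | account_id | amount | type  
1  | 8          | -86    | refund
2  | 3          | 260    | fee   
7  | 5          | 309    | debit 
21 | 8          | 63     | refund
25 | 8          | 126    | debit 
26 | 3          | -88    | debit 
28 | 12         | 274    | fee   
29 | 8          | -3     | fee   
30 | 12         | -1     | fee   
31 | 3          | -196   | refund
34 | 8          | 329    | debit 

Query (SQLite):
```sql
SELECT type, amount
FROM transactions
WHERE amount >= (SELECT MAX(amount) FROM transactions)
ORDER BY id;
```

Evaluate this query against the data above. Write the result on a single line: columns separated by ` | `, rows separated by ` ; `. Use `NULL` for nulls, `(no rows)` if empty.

Scalar subquery: MAX(amount) over all transactions rows = 329.
Keep rows where amount >= that value.

debit | 329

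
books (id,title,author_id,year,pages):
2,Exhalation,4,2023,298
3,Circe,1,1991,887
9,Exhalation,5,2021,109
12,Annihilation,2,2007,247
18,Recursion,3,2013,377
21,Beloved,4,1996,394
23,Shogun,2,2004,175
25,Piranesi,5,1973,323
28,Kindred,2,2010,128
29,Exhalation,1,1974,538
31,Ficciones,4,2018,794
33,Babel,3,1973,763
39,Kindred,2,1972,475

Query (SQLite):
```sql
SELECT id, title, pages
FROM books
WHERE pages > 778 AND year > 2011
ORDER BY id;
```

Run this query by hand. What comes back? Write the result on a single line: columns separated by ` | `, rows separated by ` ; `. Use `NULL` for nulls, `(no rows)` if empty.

pages > 778: ids {3, 31}
year > 2011: ids {2, 9, 18, 31}
Combine with AND.

31 | Ficciones | 794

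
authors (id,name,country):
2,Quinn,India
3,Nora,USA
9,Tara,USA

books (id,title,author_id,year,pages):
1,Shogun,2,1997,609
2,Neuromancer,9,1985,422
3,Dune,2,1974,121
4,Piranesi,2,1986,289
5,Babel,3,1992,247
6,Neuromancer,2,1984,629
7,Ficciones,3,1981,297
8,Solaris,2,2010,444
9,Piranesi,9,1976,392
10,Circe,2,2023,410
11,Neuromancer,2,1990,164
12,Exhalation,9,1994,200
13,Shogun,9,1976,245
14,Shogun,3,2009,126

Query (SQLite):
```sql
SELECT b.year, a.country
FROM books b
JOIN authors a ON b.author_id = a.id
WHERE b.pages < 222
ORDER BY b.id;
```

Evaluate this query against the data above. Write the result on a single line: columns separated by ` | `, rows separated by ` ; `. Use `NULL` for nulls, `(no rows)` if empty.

1974 | India ; 1990 | India ; 1994 | USA ; 2009 | USA

Each books row matches the authors row where author_id = authors.id.
Then keep rows with b.pages < 222.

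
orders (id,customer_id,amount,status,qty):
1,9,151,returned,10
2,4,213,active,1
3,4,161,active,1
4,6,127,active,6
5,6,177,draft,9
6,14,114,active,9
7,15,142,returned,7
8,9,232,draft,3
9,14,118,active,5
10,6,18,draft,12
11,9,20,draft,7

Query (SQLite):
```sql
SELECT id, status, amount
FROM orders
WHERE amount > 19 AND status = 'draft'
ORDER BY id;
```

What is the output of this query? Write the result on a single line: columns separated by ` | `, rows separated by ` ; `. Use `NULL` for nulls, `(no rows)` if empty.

amount > 19: ids {1, 2, 3, 4, 5, 6, 7, 8, 9, 11}
status = 'draft': ids {5, 8, 10, 11}
Combine with AND.

5 | draft | 177 ; 8 | draft | 232 ; 11 | draft | 20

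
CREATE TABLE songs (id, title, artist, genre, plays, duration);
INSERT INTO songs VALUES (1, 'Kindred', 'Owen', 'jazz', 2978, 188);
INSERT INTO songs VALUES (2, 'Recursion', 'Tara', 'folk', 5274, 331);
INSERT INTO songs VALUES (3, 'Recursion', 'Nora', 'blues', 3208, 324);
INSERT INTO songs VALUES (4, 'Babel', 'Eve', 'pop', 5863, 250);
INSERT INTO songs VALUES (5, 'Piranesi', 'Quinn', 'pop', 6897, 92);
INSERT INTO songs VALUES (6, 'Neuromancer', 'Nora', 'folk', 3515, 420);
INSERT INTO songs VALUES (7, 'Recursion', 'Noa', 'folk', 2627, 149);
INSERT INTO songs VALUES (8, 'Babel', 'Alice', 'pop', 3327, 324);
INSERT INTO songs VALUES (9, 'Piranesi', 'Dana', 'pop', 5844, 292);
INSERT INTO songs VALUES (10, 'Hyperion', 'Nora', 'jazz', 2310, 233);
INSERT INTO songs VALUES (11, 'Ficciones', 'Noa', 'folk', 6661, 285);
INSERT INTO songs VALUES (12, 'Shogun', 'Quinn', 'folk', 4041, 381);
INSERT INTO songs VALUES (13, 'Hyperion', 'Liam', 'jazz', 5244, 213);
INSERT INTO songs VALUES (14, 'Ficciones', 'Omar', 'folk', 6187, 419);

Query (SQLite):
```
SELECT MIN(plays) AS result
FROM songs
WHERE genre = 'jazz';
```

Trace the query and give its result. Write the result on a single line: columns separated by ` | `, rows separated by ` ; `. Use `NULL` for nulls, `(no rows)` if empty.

Rows where genre='jazz' → plays values: [2978, 2310, 5244].
MIN of non-NULL values = 2310.

2310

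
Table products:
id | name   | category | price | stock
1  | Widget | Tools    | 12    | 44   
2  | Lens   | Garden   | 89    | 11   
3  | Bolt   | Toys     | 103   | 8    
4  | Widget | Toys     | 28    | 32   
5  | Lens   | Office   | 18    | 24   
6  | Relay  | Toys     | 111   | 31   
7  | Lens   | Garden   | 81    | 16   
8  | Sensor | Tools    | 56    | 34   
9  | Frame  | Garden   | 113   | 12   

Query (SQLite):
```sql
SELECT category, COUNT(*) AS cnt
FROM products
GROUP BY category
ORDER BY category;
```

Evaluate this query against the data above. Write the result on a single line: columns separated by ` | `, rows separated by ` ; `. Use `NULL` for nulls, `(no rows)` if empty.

Partition products by category; compute COUNT(*) within each group.
  Garden: ids {2, 7, 9} → COUNT(*)=3
  Office: ids {5} → COUNT(*)=1
  Tools: ids {1, 8} → COUNT(*)=2
  Toys: ids {3, 4, 6} → COUNT(*)=3

Garden | 3 ; Office | 1 ; Tools | 2 ; Toys | 3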